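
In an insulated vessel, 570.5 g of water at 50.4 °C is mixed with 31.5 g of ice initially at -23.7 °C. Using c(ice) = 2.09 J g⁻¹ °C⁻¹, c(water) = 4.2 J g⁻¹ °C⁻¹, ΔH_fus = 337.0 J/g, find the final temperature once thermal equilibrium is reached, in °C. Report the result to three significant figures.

Heat to bring ice to 0 °C and melt it: q₁ = 31.5×2.09×23.7 + 31.5×337.0 = 12176 J
Heat the water can supply cooling to 0 °C: 570.5×4.2×50.4 = 120763 J > q₁, so all ice melts.
Energy balance: 570.5×4.2×(50.4 − T) = 12176 + 31.5×4.2×(T − 0)
2396.1(50.4 − T) = 12176 + 132.3 T
120763 − 12176 = 2528.4 T
T = 108587 / 2528.4 = 42.947 °C

T_f = 42.9 °C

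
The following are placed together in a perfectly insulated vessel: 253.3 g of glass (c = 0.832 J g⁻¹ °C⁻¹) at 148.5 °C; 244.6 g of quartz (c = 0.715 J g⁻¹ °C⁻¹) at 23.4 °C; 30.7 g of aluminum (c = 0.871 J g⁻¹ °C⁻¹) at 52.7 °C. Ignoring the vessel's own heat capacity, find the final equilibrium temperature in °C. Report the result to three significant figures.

Σ mᵢcᵢ(T − Tᵢ) = 0  ⇒  T = Σ mᵢcᵢTᵢ / Σ mᵢcᵢ
Σ mᵢcᵢ = 253.3×0.832 + 244.6×0.715 + 30.7×0.871 = 412.3743
Σ mᵢcᵢTᵢ = 210.7456×148.5 + 174.889×23.4 + 26.7397×52.7 = 36797
T = 36797 / 412.3743 = 89.23 °C

T_f = 89.2 °C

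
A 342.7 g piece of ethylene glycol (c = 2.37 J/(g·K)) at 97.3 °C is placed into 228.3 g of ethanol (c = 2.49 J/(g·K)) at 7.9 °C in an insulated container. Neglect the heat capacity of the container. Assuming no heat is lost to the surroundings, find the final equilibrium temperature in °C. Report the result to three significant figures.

T_f = 60.5 °C

Heat lost by ethylene glycol = heat gained by ethanol.
(342.7)(2.37)(97.3 − T) = (228.3)(2.49)(T − 7.9)
812.199 (97.3 − T) = 568.467 (T − 7.9)
79027 − 812.199 T = 568.467 T − 4490.9
83517.9 = 1380.666 T
T = 60.49 °C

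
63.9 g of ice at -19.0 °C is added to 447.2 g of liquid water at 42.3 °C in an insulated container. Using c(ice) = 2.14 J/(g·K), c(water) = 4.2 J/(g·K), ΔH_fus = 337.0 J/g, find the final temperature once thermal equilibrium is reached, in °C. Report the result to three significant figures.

T_f = 25.8 °C

Heat to bring ice to 0 °C and melt it: q₁ = 63.9×2.14×19.0 + 63.9×337.0 = 24132 J
Heat the water can supply cooling to 0 °C: 447.2×4.2×42.3 = 79449.6 J > q₁, so all ice melts.
Energy balance: 447.2×4.2×(42.3 − T) = 24132 + 63.9×4.2×(T − 0)
1878.24(42.3 − T) = 24132 + 268.38 T
79449.6 − 24132 = 2146.62 T
T = 55317.6 / 2146.62 = 25.77 °C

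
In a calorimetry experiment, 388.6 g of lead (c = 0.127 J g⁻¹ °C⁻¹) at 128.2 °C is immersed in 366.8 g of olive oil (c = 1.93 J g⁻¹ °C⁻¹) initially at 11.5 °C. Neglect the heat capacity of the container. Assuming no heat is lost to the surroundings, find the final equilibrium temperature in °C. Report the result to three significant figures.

T_f = 19.1 °C

Heat lost by lead = heat gained by olive oil.
(388.6)(0.127)(128.2 − T) = (366.8)(1.93)(T − 11.5)
49.3522 (128.2 − T) = 707.924 (T − 11.5)
6327.0 − 49.3522 T = 707.924 T − 8141.1
14468.1 = 757.2762 T
T = 19.11 °C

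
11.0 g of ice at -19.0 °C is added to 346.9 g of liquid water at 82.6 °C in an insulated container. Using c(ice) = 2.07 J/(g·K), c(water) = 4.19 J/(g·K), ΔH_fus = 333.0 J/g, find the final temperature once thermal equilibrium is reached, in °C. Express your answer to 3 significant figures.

Heat to bring ice to 0 °C and melt it: q₁ = 11.0×2.07×19.0 + 11.0×333.0 = 4095.6 J
Heat the water can supply cooling to 0 °C: 346.9×4.19×82.6 = 120060 J > q₁, so all ice melts.
Energy balance: 346.9×4.19×(82.6 − T) = 4095.6 + 11.0×4.19×(T − 0)
1453.511(82.6 − T) = 4095.6 + 46.09 T
120060 − 4095.6 = 1499.601 T
T = 115964.4 / 1499.601 = 77.33 °C

T_f = 77.3 °C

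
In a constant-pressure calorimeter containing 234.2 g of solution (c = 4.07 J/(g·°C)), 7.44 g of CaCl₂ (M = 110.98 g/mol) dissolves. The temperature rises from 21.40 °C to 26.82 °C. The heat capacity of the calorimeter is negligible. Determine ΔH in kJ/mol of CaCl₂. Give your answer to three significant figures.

ΔH = -77.1 kJ/mol

|ΔT| = |26.82 − 21.40| = 5.42 °C
|q_surr| = (234.2 × 4.07) × 5.42 = 953.194 × 5.42 = 5166 J
n(CaCl₂) = 7.44 / 110.98 = 0.06704 mol
Temperature rose, so q_rxn = −|q_surr| = -5.166 kJ
ΔH = q_rxn / n = -77.06 kJ/mol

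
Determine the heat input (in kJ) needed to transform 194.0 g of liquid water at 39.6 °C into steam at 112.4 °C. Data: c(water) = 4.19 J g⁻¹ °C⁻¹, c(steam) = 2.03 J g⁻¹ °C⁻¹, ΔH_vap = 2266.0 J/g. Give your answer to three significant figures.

q1 (heat water 39.6→100.0 °C): 194.0 × 4.19 × 60.4 = 49097 J
q2 (vaporize at 100 °C): 194.0 × 2266.0 = 439604 J
q3 (heat steam 100.0→112.4 °C): 194.0 × 2.03 × 12.4 = 4883 J
Total: 49097 + 439604 + 4883 = 493584 J = 494 kJ

q = 494 kJ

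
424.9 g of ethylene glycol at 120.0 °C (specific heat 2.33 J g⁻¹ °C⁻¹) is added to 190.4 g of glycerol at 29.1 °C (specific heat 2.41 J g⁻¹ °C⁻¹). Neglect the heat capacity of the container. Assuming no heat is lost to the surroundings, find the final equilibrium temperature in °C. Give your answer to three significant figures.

Heat lost by ethylene glycol = heat gained by glycerol.
(424.9)(2.33)(120.0 − T) = (190.4)(2.41)(T − 29.1)
990.017 (120.0 − T) = 458.864 (T − 29.1)
118800 − 990.017 T = 458.864 T − 13353
132153 = 1448.881 T
T = 91.21 °C

T_f = 91.2 °C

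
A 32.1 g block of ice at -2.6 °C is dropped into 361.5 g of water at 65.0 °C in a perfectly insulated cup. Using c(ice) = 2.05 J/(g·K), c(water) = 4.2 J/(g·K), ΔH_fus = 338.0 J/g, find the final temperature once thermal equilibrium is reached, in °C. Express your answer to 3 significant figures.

T_f = 53.0 °C

Heat to bring ice to 0 °C and melt it: q₁ = 32.1×2.05×2.6 + 32.1×338.0 = 11021 J
Heat the water can supply cooling to 0 °C: 361.5×4.2×65.0 = 98689.5 J > q₁, so all ice melts.
Energy balance: 361.5×4.2×(65.0 − T) = 11021 + 32.1×4.2×(T − 0)
1518.3(65.0 − T) = 11021 + 134.82 T
98689.5 − 11021 = 1653.12 T
T = 87668.5 / 1653.12 = 53.03 °C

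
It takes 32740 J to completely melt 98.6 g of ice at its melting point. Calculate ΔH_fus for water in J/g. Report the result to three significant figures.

ΔH_fus = q / m = 32740 / 98.6 = 332 J/g

ΔH_fus = 332 J/g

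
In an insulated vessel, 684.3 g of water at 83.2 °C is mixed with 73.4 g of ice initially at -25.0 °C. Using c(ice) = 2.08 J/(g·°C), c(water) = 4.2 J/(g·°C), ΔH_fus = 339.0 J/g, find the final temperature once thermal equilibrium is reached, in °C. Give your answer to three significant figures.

Heat to bring ice to 0 °C and melt it: q₁ = 73.4×2.08×25.0 + 73.4×339.0 = 28699 J
Heat the water can supply cooling to 0 °C: 684.3×4.2×83.2 = 239122 J > q₁, so all ice melts.
Energy balance: 684.3×4.2×(83.2 − T) = 28699 + 73.4×4.2×(T − 0)
2874.06(83.2 − T) = 28699 + 308.28 T
239122 − 28699 = 3182.34 T
T = 210423 / 3182.34 = 66.12 °C

T_f = 66.1 °C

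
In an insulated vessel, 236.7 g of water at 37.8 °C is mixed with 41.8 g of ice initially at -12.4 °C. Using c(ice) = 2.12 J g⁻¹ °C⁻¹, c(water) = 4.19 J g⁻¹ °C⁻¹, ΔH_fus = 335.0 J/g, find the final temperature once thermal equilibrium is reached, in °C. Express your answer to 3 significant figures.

T_f = 19.2 °C

Heat to bring ice to 0 °C and melt it: q₁ = 41.8×2.12×12.4 + 41.8×335.0 = 15102 J
Heat the water can supply cooling to 0 °C: 236.7×4.19×37.8 = 37489.0 J > q₁, so all ice melts.
Energy balance: 236.7×4.19×(37.8 − T) = 15102 + 41.8×4.19×(T − 0)
991.773(37.8 − T) = 15102 + 175.142 T
37489.0 − 15102 = 1166.915 T
T = 22387.0 / 1166.915 = 19.18 °C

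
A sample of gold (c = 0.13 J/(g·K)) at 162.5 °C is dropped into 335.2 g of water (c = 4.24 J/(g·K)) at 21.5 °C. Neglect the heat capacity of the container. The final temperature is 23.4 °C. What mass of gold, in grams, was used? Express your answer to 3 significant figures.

q_gained = (335.2 × 4.24) × (23.4 − 21.5) = 2700 J
q_lost = m × 0.13 × (162.5 − 23.4) = 18.083 m
m = 2700 / 18.083 = 149 g

m = 149 g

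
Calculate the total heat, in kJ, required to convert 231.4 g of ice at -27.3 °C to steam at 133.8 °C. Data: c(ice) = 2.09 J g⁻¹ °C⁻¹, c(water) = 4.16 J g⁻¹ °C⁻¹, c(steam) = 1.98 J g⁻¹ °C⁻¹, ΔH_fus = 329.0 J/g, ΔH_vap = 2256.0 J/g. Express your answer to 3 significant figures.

q1 (heat ice -27.3→0.0 °C): 231.4 × 2.09 × 27.3 = 13203 J
q2 (melt at 0 °C): 231.4 × 329.0 = 76131 J
q3 (heat water 0.0→100.0 °C): 231.4 × 4.16 × 100.0 = 96262 J
q4 (vaporize at 100 °C): 231.4 × 2256.0 = 522038 J
q5 (heat steam 100.0→133.8 °C): 231.4 × 1.98 × 33.8 = 15486 J
Total: 13203 + 76131 + 96262 + 522038 + 15486 = 723120 J = 723 kJ

q = 723 kJ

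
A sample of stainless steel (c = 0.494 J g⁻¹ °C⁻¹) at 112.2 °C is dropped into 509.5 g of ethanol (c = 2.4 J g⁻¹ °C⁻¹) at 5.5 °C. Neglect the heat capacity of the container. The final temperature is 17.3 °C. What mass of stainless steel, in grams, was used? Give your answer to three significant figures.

q_gained = (509.5 × 2.4) × (17.3 − 5.5) = 14430 J
q_lost = m × 0.494 × (112.2 − 17.3) = 46.8806 m
m = 14430 / 46.8806 = 308 g

m = 308 g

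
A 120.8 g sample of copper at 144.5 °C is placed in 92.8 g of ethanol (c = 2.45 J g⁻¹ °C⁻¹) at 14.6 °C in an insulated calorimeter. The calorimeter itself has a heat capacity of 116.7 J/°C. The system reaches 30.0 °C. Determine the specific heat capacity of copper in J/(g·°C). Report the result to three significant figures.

c = 0.383 J/(g·°C)

q_gained = (92.8 × 2.45 + 116.7) × (30.0 − 14.6) = 5299 J
q_lost = 120.8 × c × (144.5 − 30.0) = 13831.6 c
Set equal: c = 5299 / 13831.6 = 0.383 J/(g·°C)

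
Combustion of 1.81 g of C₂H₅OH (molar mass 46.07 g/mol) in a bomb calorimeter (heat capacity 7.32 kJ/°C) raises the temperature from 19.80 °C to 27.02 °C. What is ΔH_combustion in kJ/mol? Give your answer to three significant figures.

ΔH = -1350 kJ/mol

ΔT = 27.02 − 19.80 = 7.22 °C
q_cal = C_cal × ΔT = 7.32 × 7.22 = 52.8504 kJ
n = 1.81 / 46.07 = 0.03929 mol
q_rxn = −q_cal = -52.8504 kJ
ΔH = -52.8504 / 0.03929 = -1345 kJ/mol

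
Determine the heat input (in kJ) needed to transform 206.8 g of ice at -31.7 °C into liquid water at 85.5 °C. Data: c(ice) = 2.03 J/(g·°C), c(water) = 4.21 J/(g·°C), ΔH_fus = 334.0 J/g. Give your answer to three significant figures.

q = 157 kJ

q1 (heat ice -31.7→0.0 °C): 206.8 × 2.03 × 31.7 = 13308 J
q2 (melt at 0 °C): 206.8 × 334.0 = 69071 J
q3 (heat water 0.0→85.5 °C): 206.8 × 4.21 × 85.5 = 74439 J
Total: 13308 + 69071 + 74439 = 156818 J = 157 kJ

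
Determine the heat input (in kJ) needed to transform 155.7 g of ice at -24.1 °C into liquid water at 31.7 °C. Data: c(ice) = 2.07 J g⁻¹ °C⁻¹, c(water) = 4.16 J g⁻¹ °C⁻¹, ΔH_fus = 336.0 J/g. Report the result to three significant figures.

q1 (heat ice -24.1→0.0 °C): 155.7 × 2.07 × 24.1 = 7767 J
q2 (melt at 0 °C): 155.7 × 336.0 = 52315 J
q3 (heat water 0.0→31.7 °C): 155.7 × 4.16 × 31.7 = 20532 J
Total: 7767 + 52315 + 20532 = 80614 J = 80.6 kJ

q = 80.6 kJ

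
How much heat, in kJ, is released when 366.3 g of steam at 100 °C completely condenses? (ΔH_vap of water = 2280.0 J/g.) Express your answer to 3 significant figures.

q = 835 kJ

q = m × ΔH_vap = 366.3 × 2280.0 = 835200 J = 835 kJ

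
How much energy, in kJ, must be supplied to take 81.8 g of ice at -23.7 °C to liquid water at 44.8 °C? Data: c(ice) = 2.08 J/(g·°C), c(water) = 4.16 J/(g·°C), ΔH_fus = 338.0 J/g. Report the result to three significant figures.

q = 46.9 kJ

q1 (heat ice -23.7→0.0 °C): 81.8 × 2.08 × 23.7 = 4032 J
q2 (melt at 0 °C): 81.8 × 338.0 = 27648 J
q3 (heat water 0.0→44.8 °C): 81.8 × 4.16 × 44.8 = 15245 J
Total: 4032 + 27648 + 15245 = 46925 J = 46.9 kJ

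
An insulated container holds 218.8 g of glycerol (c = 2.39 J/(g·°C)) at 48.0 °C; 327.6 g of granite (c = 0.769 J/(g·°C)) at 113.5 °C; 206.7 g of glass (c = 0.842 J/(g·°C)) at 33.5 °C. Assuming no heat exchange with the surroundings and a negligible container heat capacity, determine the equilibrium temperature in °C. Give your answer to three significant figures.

T_f = 62.7 °C

Σ mᵢcᵢ(T − Tᵢ) = 0  ⇒  T = Σ mᵢcᵢTᵢ / Σ mᵢcᵢ
Σ mᵢcᵢ = 218.8×2.39 + 327.6×0.769 + 206.7×0.842 = 948.8978
Σ mᵢcᵢTᵢ = 522.932×48.0 + 251.9244×113.5 + 174.0414×33.5 = 59525
T = 59525 / 948.8978 = 62.73 °C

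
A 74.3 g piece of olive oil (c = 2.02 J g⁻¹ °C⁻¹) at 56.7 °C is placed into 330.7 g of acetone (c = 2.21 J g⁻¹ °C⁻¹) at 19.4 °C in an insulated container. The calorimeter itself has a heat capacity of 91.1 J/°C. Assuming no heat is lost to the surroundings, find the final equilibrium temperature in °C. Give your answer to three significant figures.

Heat lost by olive oil = heat gained by acetone + calorimeter.
(74.3)(2.02)(56.7 − T) = [(330.7)(2.21) + 91.1](T − 19.4)
150.086 (56.7 − T) = 821.947 (T − 19.4)
8509.9 − 150.086 T = 821.947 T − 15946
24455.9 = 972.033 T
T = 25.16 °C

T_f = 25.2 °C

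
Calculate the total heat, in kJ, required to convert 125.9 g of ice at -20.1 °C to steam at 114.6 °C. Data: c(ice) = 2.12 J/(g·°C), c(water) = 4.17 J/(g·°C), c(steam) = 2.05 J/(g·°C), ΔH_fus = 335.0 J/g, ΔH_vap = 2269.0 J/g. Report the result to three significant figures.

q = 389 kJ

q1 (heat ice -20.1→0.0 °C): 125.9 × 2.12 × 20.1 = 5365 J
q2 (melt at 0 °C): 125.9 × 335.0 = 42177 J
q3 (heat water 0.0→100.0 °C): 125.9 × 4.17 × 100.0 = 52500 J
q4 (vaporize at 100 °C): 125.9 × 2269.0 = 285667 J
q5 (heat steam 100.0→114.6 °C): 125.9 × 2.05 × 14.6 = 3768 J
Total: 5365 + 42177 + 52500 + 285667 + 3768 = 389477 J = 389 kJ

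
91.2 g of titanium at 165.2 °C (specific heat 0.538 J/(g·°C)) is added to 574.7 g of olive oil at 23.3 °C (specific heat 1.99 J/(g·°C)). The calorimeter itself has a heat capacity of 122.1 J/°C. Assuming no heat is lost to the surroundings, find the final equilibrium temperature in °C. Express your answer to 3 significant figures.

T_f = 28.6 °C

Heat lost by titanium = heat gained by olive oil + calorimeter.
(91.2)(0.538)(165.2 − T) = [(574.7)(1.99) + 122.1](T − 23.3)
49.0656 (165.2 − T) = 1265.753 (T − 23.3)
8105.6 − 49.0656 T = 1265.753 T − 29492
37597.6 = 1314.8186 T
T = 28.60 °C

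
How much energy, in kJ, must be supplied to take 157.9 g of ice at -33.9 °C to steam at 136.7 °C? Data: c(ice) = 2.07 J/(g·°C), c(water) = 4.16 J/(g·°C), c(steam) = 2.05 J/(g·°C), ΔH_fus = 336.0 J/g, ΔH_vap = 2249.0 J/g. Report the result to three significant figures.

q1 (heat ice -33.9→0.0 °C): 157.9 × 2.07 × 33.9 = 11080 J
q2 (melt at 0 °C): 157.9 × 336.0 = 53054 J
q3 (heat water 0.0→100.0 °C): 157.9 × 4.16 × 100.0 = 65686 J
q4 (vaporize at 100 °C): 157.9 × 2249.0 = 355117 J
q5 (heat steam 100.0→136.7 °C): 157.9 × 2.05 × 36.7 = 11880 J
Total: 11080 + 53054 + 65686 + 355117 + 11880 = 496817 J = 497 kJ

q = 497 kJ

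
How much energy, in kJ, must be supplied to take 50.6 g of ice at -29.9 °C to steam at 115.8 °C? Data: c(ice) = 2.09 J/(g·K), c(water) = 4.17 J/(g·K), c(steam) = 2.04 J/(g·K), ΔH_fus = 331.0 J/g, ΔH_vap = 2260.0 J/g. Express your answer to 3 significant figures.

q = 157 kJ

q1 (heat ice -29.9→0.0 °C): 50.6 × 2.09 × 29.9 = 3162 J
q2 (melt at 0 °C): 50.6 × 331.0 = 16749 J
q3 (heat water 0.0→100.0 °C): 50.6 × 4.17 × 100.0 = 21100 J
q4 (vaporize at 100 °C): 50.6 × 2260.0 = 114356 J
q5 (heat steam 100.0→115.8 °C): 50.6 × 2.04 × 15.8 = 1631 J
Total: 3162 + 16749 + 21100 + 114356 + 1631 = 156998 J = 157 kJ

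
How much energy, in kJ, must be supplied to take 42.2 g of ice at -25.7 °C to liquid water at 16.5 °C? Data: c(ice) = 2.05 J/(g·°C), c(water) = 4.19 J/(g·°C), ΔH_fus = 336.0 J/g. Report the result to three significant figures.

q1 (heat ice -25.7→0.0 °C): 42.2 × 2.05 × 25.7 = 2223 J
q2 (melt at 0 °C): 42.2 × 336.0 = 14179 J
q3 (heat water 0.0→16.5 °C): 42.2 × 4.19 × 16.5 = 2917 J
Total: 2223 + 14179 + 2917 = 19319 J = 19.3 kJ

q = 19.3 kJ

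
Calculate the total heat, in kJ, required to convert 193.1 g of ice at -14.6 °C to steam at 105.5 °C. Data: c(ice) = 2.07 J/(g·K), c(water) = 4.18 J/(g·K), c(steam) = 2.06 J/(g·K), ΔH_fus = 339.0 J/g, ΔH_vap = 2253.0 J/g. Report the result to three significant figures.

q1 (heat ice -14.6→0.0 °C): 193.1 × 2.07 × 14.6 = 5836 J
q2 (melt at 0 °C): 193.1 × 339.0 = 65461 J
q3 (heat water 0.0→100.0 °C): 193.1 × 4.18 × 100.0 = 80716 J
q4 (vaporize at 100 °C): 193.1 × 2253.0 = 435054 J
q5 (heat steam 100.0→105.5 °C): 193.1 × 2.06 × 5.5 = 2188 J
Total: 5836 + 65461 + 80716 + 435054 + 2188 = 589255 J = 589 kJ

q = 589 kJ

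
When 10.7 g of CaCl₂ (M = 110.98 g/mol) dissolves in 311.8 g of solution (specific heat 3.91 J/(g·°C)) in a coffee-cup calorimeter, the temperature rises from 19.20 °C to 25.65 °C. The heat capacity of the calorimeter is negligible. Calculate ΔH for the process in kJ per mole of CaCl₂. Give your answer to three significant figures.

|ΔT| = |25.65 − 19.20| = 6.45 °C
|q_surr| = (311.8 × 3.91) × 6.45 = 1219.138 × 6.45 = 7863 J
n(CaCl₂) = 10.7 / 110.98 = 0.09641 mol
Temperature rose, so q_rxn = −|q_surr| = -7.863 kJ
ΔH = q_rxn / n = -81.56 kJ/mol

ΔH = -81.6 kJ/mol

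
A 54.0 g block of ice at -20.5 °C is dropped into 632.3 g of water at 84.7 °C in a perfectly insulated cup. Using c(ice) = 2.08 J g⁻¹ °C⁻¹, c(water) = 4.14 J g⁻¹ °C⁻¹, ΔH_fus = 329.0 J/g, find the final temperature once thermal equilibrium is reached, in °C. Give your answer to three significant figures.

T_f = 71.0 °C

Heat to bring ice to 0 °C and melt it: q₁ = 54.0×2.08×20.5 + 54.0×329.0 = 20069 J
Heat the water can supply cooling to 0 °C: 632.3×4.14×84.7 = 221721 J > q₁, so all ice melts.
Energy balance: 632.3×4.14×(84.7 − T) = 20069 + 54.0×4.14×(T − 0)
2617.722(84.7 − T) = 20069 + 223.56 T
221721 − 20069 = 2841.282 T
T = 201652 / 2841.282 = 70.97 °C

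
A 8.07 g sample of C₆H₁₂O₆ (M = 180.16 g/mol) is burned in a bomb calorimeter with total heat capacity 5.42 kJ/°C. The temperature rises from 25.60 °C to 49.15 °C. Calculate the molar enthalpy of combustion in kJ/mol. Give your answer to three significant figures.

ΔH = -2850 kJ/mol

ΔT = 49.15 − 25.60 = 23.55 °C
q_cal = C_cal × ΔT = 5.42 × 23.55 = 127.641 kJ
n = 8.07 / 180.16 = 0.04479 mol
q_rxn = −q_cal = -127.641 kJ
ΔH = -127.641 / 0.04479 = -2850 kJ/mol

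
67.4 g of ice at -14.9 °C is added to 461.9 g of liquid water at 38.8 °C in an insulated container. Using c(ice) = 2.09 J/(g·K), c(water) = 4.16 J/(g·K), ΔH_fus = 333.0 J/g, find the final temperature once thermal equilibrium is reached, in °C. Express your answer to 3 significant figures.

Heat to bring ice to 0 °C and melt it: q₁ = 67.4×2.09×14.9 + 67.4×333.0 = 24543 J
Heat the water can supply cooling to 0 °C: 461.9×4.16×38.8 = 74554.4 J > q₁, so all ice melts.
Energy balance: 461.9×4.16×(38.8 − T) = 24543 + 67.4×4.16×(T − 0)
1921.504(38.8 − T) = 24543 + 280.384 T
74554.4 − 24543 = 2201.888 T
T = 50011.4 / 2201.888 = 22.71 °C

T_f = 22.7 °C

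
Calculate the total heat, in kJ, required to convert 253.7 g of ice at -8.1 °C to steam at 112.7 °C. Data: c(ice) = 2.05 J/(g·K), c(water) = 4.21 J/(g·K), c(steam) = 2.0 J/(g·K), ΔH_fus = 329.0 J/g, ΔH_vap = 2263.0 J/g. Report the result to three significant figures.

q1 (heat ice -8.1→0.0 °C): 253.7 × 2.05 × 8.1 = 4213 J
q2 (melt at 0 °C): 253.7 × 329.0 = 83467 J
q3 (heat water 0.0→100.0 °C): 253.7 × 4.21 × 100.0 = 106808 J
q4 (vaporize at 100 °C): 253.7 × 2263.0 = 574123 J
q5 (heat steam 100.0→112.7 °C): 253.7 × 2.0 × 12.7 = 6444 J
Total: 4213 + 83467 + 106808 + 574123 + 6444 = 775055 J = 775 kJ

q = 775 kJ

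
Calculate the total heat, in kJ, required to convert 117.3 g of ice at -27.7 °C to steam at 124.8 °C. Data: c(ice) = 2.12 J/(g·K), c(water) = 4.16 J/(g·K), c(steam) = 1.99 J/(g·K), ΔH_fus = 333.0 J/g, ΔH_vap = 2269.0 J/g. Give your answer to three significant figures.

q1 (heat ice -27.7→0.0 °C): 117.3 × 2.12 × 27.7 = 6888 J
q2 (melt at 0 °C): 117.3 × 333.0 = 39061 J
q3 (heat water 0.0→100.0 °C): 117.3 × 4.16 × 100.0 = 48797 J
q4 (vaporize at 100 °C): 117.3 × 2269.0 = 266154 J
q5 (heat steam 100.0→124.8 °C): 117.3 × 1.99 × 24.8 = 5789 J
Total: 6888 + 39061 + 48797 + 266154 + 5789 = 366689 J = 367 kJ

q = 367 kJ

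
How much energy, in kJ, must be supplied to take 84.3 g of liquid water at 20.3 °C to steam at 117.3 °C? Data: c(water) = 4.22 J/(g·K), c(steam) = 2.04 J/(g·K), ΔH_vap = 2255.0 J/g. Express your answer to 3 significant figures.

q = 221 kJ

q1 (heat water 20.3→100.0 °C): 84.3 × 4.22 × 79.7 = 28353 J
q2 (vaporize at 100 °C): 84.3 × 2255.0 = 190097 J
q3 (heat steam 100.0→117.3 °C): 84.3 × 2.04 × 17.3 = 2975 J
Total: 28353 + 190097 + 2975 = 221425 J = 221 kJ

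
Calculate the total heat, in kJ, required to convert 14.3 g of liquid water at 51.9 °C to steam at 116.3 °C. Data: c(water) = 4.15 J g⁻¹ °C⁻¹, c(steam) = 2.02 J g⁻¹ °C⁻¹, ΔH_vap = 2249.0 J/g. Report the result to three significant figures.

q1 (heat water 51.9→100.0 °C): 14.3 × 4.15 × 48.1 = 2854 J
q2 (vaporize at 100 °C): 14.3 × 2249.0 = 32161 J
q3 (heat steam 100.0→116.3 °C): 14.3 × 2.02 × 16.3 = 471 J
Total: 2854 + 32161 + 471 = 35486 J = 35.5 kJ

q = 35.5 kJ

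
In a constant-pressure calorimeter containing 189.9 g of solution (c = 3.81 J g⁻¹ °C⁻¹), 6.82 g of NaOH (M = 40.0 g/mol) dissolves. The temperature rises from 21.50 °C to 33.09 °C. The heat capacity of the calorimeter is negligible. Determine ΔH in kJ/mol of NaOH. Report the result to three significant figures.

ΔH = -49.2 kJ/mol

|ΔT| = |33.09 − 21.50| = 11.59 °C
|q_surr| = (189.9 × 3.81) × 11.59 = 723.519 × 11.59 = 8386 J
n(NaOH) = 6.82 / 40.0 = 0.1705 mol
Temperature rose, so q_rxn = −|q_surr| = -8.386 kJ
ΔH = q_rxn / n = -49.18 kJ/mol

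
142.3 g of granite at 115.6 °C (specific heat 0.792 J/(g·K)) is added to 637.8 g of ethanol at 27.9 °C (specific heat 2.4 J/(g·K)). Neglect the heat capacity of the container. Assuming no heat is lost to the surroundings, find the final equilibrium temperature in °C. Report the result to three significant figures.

Heat lost by granite = heat gained by ethanol.
(142.3)(0.792)(115.6 − T) = (637.8)(2.4)(T − 27.9)
112.7016 (115.6 − T) = 1530.72 (T − 27.9)
13028 − 112.7016 T = 1530.72 T − 42707
55735 = 1643.4216 T
T = 33.91 °C

T_f = 33.9 °C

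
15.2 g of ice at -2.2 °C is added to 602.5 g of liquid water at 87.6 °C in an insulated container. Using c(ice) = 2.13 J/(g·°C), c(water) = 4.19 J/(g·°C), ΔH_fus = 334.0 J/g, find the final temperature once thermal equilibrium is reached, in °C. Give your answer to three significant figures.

Heat to bring ice to 0 °C and melt it: q₁ = 15.2×2.13×2.2 + 15.2×334.0 = 5148.0 J
Heat the water can supply cooling to 0 °C: 602.5×4.19×87.6 = 221144 J > q₁, so all ice melts.
Energy balance: 602.5×4.19×(87.6 − T) = 5148.0 + 15.2×4.19×(T − 0)
2524.475(87.6 − T) = 5148.0 + 63.688 T
221144 − 5148.0 = 2588.163 T
T = 215996.0 / 2588.163 = 83.46 °C

T_f = 83.5 °C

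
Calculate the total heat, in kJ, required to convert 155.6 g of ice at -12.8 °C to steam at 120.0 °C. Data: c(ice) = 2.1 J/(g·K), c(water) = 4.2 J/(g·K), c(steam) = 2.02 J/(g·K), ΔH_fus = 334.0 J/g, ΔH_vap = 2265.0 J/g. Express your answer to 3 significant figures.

q1 (heat ice -12.8→0.0 °C): 155.6 × 2.1 × 12.8 = 4183 J
q2 (melt at 0 °C): 155.6 × 334.0 = 51970 J
q3 (heat water 0.0→100.0 °C): 155.6 × 4.2 × 100.0 = 65352 J
q4 (vaporize at 100 °C): 155.6 × 2265.0 = 352434 J
q5 (heat steam 100.0→120.0 °C): 155.6 × 2.02 × 20.0 = 6286 J
Total: 4183 + 51970 + 65352 + 352434 + 6286 = 480225 J = 480 kJ

q = 480 kJ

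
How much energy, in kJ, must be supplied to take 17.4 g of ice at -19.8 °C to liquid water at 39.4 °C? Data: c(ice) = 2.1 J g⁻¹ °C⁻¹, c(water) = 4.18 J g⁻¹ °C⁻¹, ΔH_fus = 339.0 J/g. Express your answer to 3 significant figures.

q = 9.49 kJ

q1 (heat ice -19.8→0.0 °C): 17.4 × 2.1 × 19.8 = 723 J
q2 (melt at 0 °C): 17.4 × 339.0 = 5899 J
q3 (heat water 0.0→39.4 °C): 17.4 × 4.18 × 39.4 = 2866 J
Total: 723 + 5899 + 2866 = 9488 J = 9.49 kJ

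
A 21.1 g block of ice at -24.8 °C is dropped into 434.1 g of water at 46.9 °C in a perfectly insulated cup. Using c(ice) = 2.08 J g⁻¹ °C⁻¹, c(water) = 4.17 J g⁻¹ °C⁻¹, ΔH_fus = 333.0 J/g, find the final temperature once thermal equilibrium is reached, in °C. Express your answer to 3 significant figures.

T_f = 40.5 °C

Heat to bring ice to 0 °C and melt it: q₁ = 21.1×2.08×24.8 + 21.1×333.0 = 8114.7 J
Heat the water can supply cooling to 0 °C: 434.1×4.17×46.9 = 84898.2 J > q₁, so all ice melts.
Energy balance: 434.1×4.17×(46.9 − T) = 8114.7 + 21.1×4.17×(T − 0)
1810.197(46.9 − T) = 8114.7 + 87.987 T
84898.2 − 8114.7 = 1898.184 T
T = 76783.5 / 1898.184 = 40.45 °C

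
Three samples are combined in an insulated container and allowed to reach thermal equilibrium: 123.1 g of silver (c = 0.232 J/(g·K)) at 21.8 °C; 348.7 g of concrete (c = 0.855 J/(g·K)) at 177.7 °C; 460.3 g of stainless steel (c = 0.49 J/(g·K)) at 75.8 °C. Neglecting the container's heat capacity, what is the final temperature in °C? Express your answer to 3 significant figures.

T_f = 128 °C

Σ mᵢcᵢ(T − Tᵢ) = 0  ⇒  T = Σ mᵢcᵢTᵢ / Σ mᵢcᵢ
Σ mᵢcᵢ = 123.1×0.232 + 348.7×0.855 + 460.3×0.49 = 552.2447
Σ mᵢcᵢTᵢ = 28.5592×21.8 + 298.1385×177.7 + 225.547×75.8 = 70698
T = 70698 / 552.2447 = 128.0 °C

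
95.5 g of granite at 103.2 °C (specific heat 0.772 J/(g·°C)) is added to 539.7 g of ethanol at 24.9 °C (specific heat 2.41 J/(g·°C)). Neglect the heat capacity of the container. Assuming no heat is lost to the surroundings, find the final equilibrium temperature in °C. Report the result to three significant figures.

Heat lost by granite = heat gained by ethanol.
(95.5)(0.772)(103.2 − T) = (539.7)(2.41)(T − 24.9)
73.726 (103.2 − T) = 1300.677 (T − 24.9)
7608.5 − 73.726 T = 1300.677 T − 32387
39995.5 = 1374.403 T
T = 29.10 °C

T_f = 29.1 °C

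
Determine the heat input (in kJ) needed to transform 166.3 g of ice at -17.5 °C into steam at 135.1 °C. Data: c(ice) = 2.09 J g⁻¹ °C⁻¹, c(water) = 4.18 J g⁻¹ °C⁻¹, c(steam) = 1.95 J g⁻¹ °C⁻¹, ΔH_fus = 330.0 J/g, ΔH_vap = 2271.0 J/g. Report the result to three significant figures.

q1 (heat ice -17.5→0.0 °C): 166.3 × 2.09 × 17.5 = 6082 J
q2 (melt at 0 °C): 166.3 × 330.0 = 54879 J
q3 (heat water 0.0→100.0 °C): 166.3 × 4.18 × 100.0 = 69513 J
q4 (vaporize at 100 °C): 166.3 × 2271.0 = 377667 J
q5 (heat steam 100.0→135.1 °C): 166.3 × 1.95 × 35.1 = 11382 J
Total: 6082 + 54879 + 69513 + 377667 + 11382 = 519523 J = 520 kJ

q = 520 kJ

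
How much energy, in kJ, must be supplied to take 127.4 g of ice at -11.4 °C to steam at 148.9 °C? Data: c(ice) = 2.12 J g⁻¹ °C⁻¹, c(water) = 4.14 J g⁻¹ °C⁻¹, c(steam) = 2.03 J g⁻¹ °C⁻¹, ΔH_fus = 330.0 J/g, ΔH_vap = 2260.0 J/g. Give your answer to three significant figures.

q1 (heat ice -11.4→0.0 °C): 127.4 × 2.12 × 11.4 = 3079 J
q2 (melt at 0 °C): 127.4 × 330.0 = 42042 J
q3 (heat water 0.0→100.0 °C): 127.4 × 4.14 × 100.0 = 52744 J
q4 (vaporize at 100 °C): 127.4 × 2260.0 = 287924 J
q5 (heat steam 100.0→148.9 °C): 127.4 × 2.03 × 48.9 = 12647 J
Total: 3079 + 42042 + 52744 + 287924 + 12647 = 398436 J = 398 kJ

q = 398 kJ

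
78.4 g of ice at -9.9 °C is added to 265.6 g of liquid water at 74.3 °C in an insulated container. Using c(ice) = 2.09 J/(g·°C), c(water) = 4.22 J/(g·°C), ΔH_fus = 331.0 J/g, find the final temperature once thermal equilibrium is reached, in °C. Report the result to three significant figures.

T_f = 38.4 °C

Heat to bring ice to 0 °C and melt it: q₁ = 78.4×2.09×9.9 + 78.4×331.0 = 27573 J
Heat the water can supply cooling to 0 °C: 265.6×4.22×74.3 = 83277.8 J > q₁, so all ice melts.
Energy balance: 265.6×4.22×(74.3 − T) = 27573 + 78.4×4.22×(T − 0)
1120.832(74.3 − T) = 27573 + 330.848 T
83277.8 − 27573 = 1451.680 T
T = 55704.8 / 1451.680 = 38.37 °C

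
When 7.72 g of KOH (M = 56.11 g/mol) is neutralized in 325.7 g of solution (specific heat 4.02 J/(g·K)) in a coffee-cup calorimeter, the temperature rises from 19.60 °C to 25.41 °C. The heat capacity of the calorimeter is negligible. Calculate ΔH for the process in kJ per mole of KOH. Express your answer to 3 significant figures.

|ΔT| = |25.41 − 19.60| = 5.81 °C
|q_surr| = (325.7 × 4.02) × 5.81 = 1309.314 × 5.81 = 7607 J
n(KOH) = 7.72 / 56.11 = 0.1376 mol
Temperature rose, so q_rxn = −|q_surr| = -7.607 kJ
ΔH = q_rxn / n = -55.28 kJ/mol

ΔH = -55.3 kJ/mol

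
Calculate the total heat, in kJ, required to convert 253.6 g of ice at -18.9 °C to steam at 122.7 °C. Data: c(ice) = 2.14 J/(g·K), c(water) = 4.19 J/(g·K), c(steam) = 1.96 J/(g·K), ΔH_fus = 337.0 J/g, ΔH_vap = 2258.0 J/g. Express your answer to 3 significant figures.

q = 786 kJ

q1 (heat ice -18.9→0.0 °C): 253.6 × 2.14 × 18.9 = 10257 J
q2 (melt at 0 °C): 253.6 × 337.0 = 85463 J
q3 (heat water 0.0→100.0 °C): 253.6 × 4.19 × 100.0 = 106258 J
q4 (vaporize at 100 °C): 253.6 × 2258.0 = 572629 J
q5 (heat steam 100.0→122.7 °C): 253.6 × 1.96 × 22.7 = 11283 J
Total: 10257 + 85463 + 106258 + 572629 + 11283 = 785890 J = 786 kJ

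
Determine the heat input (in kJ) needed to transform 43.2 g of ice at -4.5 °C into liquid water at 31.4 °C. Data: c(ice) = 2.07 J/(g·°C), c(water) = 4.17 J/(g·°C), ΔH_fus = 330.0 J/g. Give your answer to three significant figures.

q = 20.3 kJ

q1 (heat ice -4.5→0.0 °C): 43.2 × 2.07 × 4.5 = 402 J
q2 (melt at 0 °C): 43.2 × 330.0 = 14256 J
q3 (heat water 0.0→31.4 °C): 43.2 × 4.17 × 31.4 = 5657 J
Total: 402 + 14256 + 5657 = 20315 J = 20.3 kJ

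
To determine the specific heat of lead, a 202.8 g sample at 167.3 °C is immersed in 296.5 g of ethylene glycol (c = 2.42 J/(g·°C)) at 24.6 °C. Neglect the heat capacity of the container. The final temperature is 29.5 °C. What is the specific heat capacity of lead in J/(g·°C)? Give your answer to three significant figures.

c = 0.126 J/(g·°C)

q_gained = (296.5 × 2.42) × (29.5 − 24.6) = 3516 J
q_lost = 202.8 × c × (167.3 − 29.5) = 27945.84 c
Set equal: c = 3516 / 27945.84 = 0.126 J/(g·°C)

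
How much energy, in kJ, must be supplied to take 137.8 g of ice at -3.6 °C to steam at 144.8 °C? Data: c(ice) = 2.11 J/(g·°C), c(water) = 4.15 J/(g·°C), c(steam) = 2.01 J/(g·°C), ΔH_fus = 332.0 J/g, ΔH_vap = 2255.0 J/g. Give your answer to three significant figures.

q = 427 kJ

q1 (heat ice -3.6→0.0 °C): 137.8 × 2.11 × 3.6 = 1047 J
q2 (melt at 0 °C): 137.8 × 332.0 = 45750 J
q3 (heat water 0.0→100.0 °C): 137.8 × 4.15 × 100.0 = 57187 J
q4 (vaporize at 100 °C): 137.8 × 2255.0 = 310739 J
q5 (heat steam 100.0→144.8 °C): 137.8 × 2.01 × 44.8 = 12409 J
Total: 1047 + 45750 + 57187 + 310739 + 12409 = 427132 J = 427 kJ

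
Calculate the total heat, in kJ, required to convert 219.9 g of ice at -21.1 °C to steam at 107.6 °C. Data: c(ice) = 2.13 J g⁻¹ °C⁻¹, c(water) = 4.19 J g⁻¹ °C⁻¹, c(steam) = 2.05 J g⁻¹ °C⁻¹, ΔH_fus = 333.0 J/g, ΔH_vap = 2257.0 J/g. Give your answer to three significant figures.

q1 (heat ice -21.1→0.0 °C): 219.9 × 2.13 × 21.1 = 9883 J
q2 (melt at 0 °C): 219.9 × 333.0 = 73227 J
q3 (heat water 0.0→100.0 °C): 219.9 × 4.19 × 100.0 = 92138 J
q4 (vaporize at 100 °C): 219.9 × 2257.0 = 496314 J
q5 (heat steam 100.0→107.6 °C): 219.9 × 2.05 × 7.6 = 3426 J
Total: 9883 + 73227 + 92138 + 496314 + 3426 = 674988 J = 675 kJ

q = 675 kJ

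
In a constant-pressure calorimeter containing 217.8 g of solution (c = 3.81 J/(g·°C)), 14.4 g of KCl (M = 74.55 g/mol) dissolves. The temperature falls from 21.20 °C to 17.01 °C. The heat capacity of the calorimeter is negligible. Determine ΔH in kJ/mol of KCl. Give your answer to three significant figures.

ΔH = 18.0 kJ/mol

|ΔT| = |17.01 − 21.20| = 4.19 °C
|q_surr| = (217.8 × 3.81) × 4.19 = 829.818 × 4.19 = 3477 J
n(KCl) = 14.4 / 74.55 = 0.1932 mol
Temperature fell, so q_rxn = +|q_surr| = 3.477 kJ
ΔH = q_rxn / n = 18.00 kJ/mol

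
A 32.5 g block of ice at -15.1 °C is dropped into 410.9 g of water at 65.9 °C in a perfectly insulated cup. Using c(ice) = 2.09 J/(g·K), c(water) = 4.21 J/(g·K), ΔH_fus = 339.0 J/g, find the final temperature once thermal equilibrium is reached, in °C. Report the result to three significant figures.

T_f = 54.6 °C

Heat to bring ice to 0 °C and melt it: q₁ = 32.5×2.09×15.1 + 32.5×339.0 = 12043 J
Heat the water can supply cooling to 0 °C: 410.9×4.21×65.9 = 114000 J > q₁, so all ice melts.
Energy balance: 410.9×4.21×(65.9 − T) = 12043 + 32.5×4.21×(T − 0)
1729.889(65.9 − T) = 12043 + 136.825 T
114000 − 12043 = 1866.714 T
T = 101957 / 1866.714 = 54.62 °C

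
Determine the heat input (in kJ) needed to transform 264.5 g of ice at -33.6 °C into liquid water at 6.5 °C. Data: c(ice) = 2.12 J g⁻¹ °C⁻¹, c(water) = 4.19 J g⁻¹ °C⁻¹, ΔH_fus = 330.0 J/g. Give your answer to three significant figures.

q1 (heat ice -33.6→0.0 °C): 264.5 × 2.12 × 33.6 = 18841 J
q2 (melt at 0 °C): 264.5 × 330.0 = 87285 J
q3 (heat water 0.0→6.5 °C): 264.5 × 4.19 × 6.5 = 7204 J
Total: 18841 + 87285 + 7204 = 113330 J = 113 kJ

q = 113 kJ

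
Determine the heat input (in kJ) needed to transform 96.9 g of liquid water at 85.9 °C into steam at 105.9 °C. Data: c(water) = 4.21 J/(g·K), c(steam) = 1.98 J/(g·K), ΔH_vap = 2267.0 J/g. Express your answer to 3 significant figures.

q1 (heat water 85.9→100.0 °C): 96.9 × 4.21 × 14.1 = 5752 J
q2 (vaporize at 100 °C): 96.9 × 2267.0 = 219672 J
q3 (heat steam 100.0→105.9 °C): 96.9 × 1.98 × 5.9 = 1132 J
Total: 5752 + 219672 + 1132 = 226556 J = 227 kJ

q = 227 kJ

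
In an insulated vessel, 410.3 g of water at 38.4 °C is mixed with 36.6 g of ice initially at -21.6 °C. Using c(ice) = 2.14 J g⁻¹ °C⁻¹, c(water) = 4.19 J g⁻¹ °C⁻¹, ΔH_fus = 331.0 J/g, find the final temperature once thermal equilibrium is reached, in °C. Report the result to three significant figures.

Heat to bring ice to 0 °C and melt it: q₁ = 36.6×2.14×21.6 + 36.6×331.0 = 13806 J
Heat the water can supply cooling to 0 °C: 410.3×4.19×38.4 = 66015.6 J > q₁, so all ice melts.
Energy balance: 410.3×4.19×(38.4 − T) = 13806 + 36.6×4.19×(T − 0)
1719.157(38.4 − T) = 13806 + 153.354 T
66015.6 − 13806 = 1872.511 T
T = 52209.6 / 1872.511 = 27.88 °C

T_f = 27.9 °C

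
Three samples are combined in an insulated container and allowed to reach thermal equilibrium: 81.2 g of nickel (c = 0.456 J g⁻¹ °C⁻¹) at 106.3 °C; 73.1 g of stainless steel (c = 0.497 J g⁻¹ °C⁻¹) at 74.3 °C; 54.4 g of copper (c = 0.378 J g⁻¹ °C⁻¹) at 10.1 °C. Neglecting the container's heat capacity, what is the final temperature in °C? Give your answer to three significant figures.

T_f = 72.9 °C

Σ mᵢcᵢ(T − Tᵢ) = 0  ⇒  T = Σ mᵢcᵢTᵢ / Σ mᵢcᵢ
Σ mᵢcᵢ = 81.2×0.456 + 73.1×0.497 + 54.4×0.378 = 93.9211
Σ mᵢcᵢTᵢ = 37.0272×106.3 + 36.3307×74.3 + 20.5632×10.1 = 6843.1
T = 6843.1 / 93.9211 = 72.86 °C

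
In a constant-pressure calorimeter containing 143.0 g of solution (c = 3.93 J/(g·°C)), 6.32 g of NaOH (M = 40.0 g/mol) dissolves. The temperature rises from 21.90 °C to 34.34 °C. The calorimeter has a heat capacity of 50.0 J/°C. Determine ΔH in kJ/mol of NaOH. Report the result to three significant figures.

ΔH = -48.2 kJ/mol

|ΔT| = |34.34 − 21.90| = 12.44 °C
|q_surr| = (143.0 × 3.93 + 50.0) × 12.44 = 611.99 × 12.44 = 7613 J
n(NaOH) = 6.32 / 40.0 = 0.1580 mol
Temperature rose, so q_rxn = −|q_surr| = -7.613 kJ
ΔH = q_rxn / n = -48.18 kJ/mol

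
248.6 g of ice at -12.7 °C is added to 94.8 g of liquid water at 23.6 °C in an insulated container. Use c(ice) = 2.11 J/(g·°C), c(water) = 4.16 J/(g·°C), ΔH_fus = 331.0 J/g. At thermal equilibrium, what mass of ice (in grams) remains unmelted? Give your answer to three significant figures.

Heat to warm all ice to 0 °C: 248.6×2.11×12.7 = 6661.7 J
Heat released by water cooling to 0 °C: 94.8×4.16×23.6 = 9307.1 J
9307.1 J < 6661.7 + 248.6×331.0 = 88948.3 J, so not all ice melts; final T = 0 °C.
Heat left for melting: 9307.1 − 6661.7 = 2645.4 J
Mass melted = 2645.4 / 331.0 = 7.992 g
Ice remaining = 248.6 − 7.992 = 240.608 g

m_ice remaining = 241 g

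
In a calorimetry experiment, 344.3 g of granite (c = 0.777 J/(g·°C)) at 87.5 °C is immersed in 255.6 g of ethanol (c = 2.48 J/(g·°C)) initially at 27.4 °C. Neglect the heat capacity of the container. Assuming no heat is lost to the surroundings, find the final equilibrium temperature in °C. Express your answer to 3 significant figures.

T_f = 45.2 °C

Heat lost by granite = heat gained by ethanol.
(344.3)(0.777)(87.5 − T) = (255.6)(2.48)(T − 27.4)
267.5211 (87.5 − T) = 633.888 (T − 27.4)
23408 − 267.5211 T = 633.888 T − 17369
40777 = 901.4091 T
T = 45.24 °C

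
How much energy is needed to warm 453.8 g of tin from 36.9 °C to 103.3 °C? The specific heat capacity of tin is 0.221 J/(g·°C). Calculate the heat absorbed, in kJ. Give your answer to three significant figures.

q = 6.66 kJ

q = m c ΔT = 453.8 × 0.221 × (103.3 − 36.9)
q = 453.8 × 0.221 × 66.4 = 6659 J = 6.66 kJ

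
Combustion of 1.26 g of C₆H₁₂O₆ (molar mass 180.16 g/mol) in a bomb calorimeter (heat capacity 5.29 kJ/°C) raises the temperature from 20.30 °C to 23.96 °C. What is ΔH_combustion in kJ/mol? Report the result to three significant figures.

ΔT = 23.96 − 20.30 = 3.66 °C
q_cal = C_cal × ΔT = 5.29 × 3.66 = 19.3614 kJ
n = 1.26 / 180.16 = 0.006994 mol
q_rxn = −q_cal = -19.3614 kJ
ΔH = -19.3614 / 0.006994 = -2768 kJ/mol

ΔH = -2770 kJ/mol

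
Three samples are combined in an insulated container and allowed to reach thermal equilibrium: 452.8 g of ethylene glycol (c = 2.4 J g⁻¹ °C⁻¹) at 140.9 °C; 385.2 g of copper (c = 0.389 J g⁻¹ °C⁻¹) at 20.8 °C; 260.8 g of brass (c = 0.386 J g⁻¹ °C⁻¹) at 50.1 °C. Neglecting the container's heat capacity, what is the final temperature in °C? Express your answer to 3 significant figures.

T_f = 121 °C

Σ mᵢcᵢ(T − Tᵢ) = 0  ⇒  T = Σ mᵢcᵢTᵢ / Σ mᵢcᵢ
Σ mᵢcᵢ = 452.8×2.4 + 385.2×0.389 + 260.8×0.386 = 1337.2316
Σ mᵢcᵢTᵢ = 1086.72×140.9 + 149.8428×20.8 + 100.6688×50.1 = 161280
T = 161280 / 1337.2316 = 120.6 °C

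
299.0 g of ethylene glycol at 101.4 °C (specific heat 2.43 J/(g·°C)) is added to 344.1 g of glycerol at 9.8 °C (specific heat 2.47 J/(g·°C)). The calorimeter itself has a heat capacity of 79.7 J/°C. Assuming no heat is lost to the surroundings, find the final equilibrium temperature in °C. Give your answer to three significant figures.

Heat lost by ethylene glycol = heat gained by glycerol + calorimeter.
(299.0)(2.43)(101.4 − T) = [(344.1)(2.47) + 79.7](T − 9.8)
726.57 (101.4 − T) = 929.627 (T − 9.8)
73674 − 726.57 T = 929.627 T − 9110.3
82784.3 = 1656.197 T
T = 49.98 °C

T_f = 50.0 °C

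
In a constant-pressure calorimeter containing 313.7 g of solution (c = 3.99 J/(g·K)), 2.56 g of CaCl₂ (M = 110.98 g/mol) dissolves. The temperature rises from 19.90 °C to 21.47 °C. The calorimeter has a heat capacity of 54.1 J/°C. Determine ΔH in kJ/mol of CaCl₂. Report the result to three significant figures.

|ΔT| = |21.47 − 19.90| = 1.57 °C
|q_surr| = (313.7 × 3.99 + 54.1) × 1.57 = 1305.763 × 1.57 = 2050 J
n(CaCl₂) = 2.56 / 110.98 = 0.02307 mol
Temperature rose, so q_rxn = −|q_surr| = -2.050 kJ
ΔH = q_rxn / n = -88.86 kJ/mol

ΔH = -88.9 kJ/mol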